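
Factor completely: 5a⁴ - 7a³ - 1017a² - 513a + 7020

(5a - 12)(a + 13)(a + 3)(a - 15)

Testing divisors of the constant over divisors of the leading coefficient, a = 12/5 is a root, so (5a - 12) is a factor; dividing leaves a³ + a² - 201a - 585.
Next, a = -3 is a root, so (a + 3) is a factor; dividing leaves a² - 2a - 195.
The remaining quadratic factors as (a + 13)(a - 15).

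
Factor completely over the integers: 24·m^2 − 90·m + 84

6·(4·m − 7)·(m − 2)

Pull out the common factor 6, then factor the remaining trinomial.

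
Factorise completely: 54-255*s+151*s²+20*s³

(4*s-1)*(5*s-6)*(s+9)

Among the possible rational roots, s = 1/4 is a root, giving the factor (4*s-1) and quotient 5*s²+39*s-54.
The remaining quadratic factors as (5*s-6)(s+9).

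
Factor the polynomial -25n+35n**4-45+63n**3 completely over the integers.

Group as (35n**4-25n) + (63n**3-45) = 5n(7n**3-5) + 9(7n**3-5).
Both groups share the factor (7n**3-5).

(5n+9)(7n**3-5)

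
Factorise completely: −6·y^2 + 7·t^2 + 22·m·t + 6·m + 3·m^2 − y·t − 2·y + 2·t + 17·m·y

(3·m − y + t)·(m + 6·y + 7·t + 2)

Group: m·(3·m − y + t) + (6·y + 7·t + 2)·(3·m − y + t); both groups contain (3·m − y + t).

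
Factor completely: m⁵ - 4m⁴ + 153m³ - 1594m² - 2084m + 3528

Among the possible rational roots, m = 1 is a root, so (m - 1) is a factor; dividing leaves m⁴ - 3m³ + 150m² - 1444m - 3528.
Continuing, m = -2 is a root, giving the factor (m + 2) and quotient m³ - 5m² + 160m - 1764.
Then m = 9 is a root, giving the factor (m - 9) and quotient m² + 4m + 196.
The quadratic m² + 4m + 196 has discriminant -768 < 0 and is irreducible over ℤ.

(m + 2)(m - 1)(m - 9)(m² + 4m + 196)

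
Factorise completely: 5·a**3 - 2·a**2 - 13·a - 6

By the rational root theorem, a = 2 is a root, so (a - 2) divides it; the quotient is 5·a**2 + 8·a + 3.
The remaining quadratic factors as (5·a + 3)(a + 1).

(5·a + 3)·(a + 1)·(a - 2)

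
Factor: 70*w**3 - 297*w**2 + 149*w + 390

Testing divisors of the constant over divisors of the leading coefficient, w = 13/5 is a root, giving the factor (5*w - 13) and quotient 14*w**2 - 23*w - 30.
The remaining quadratic factors as (2*w - 5)(7*w + 6).

(2*w - 5)*(5*w - 13)*(7*w + 6)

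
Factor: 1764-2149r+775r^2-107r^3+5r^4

(5r-7)(r-4)(r-7)(r-9)

Trying the rational-root candidates, r = 7/5 is a root, so (5r-7) is a factor; dividing leaves r^3-20r^2+127r-252.
Then r = 4 is a root, giving the factor (r-4) and quotient r^2-16r+63.
The remaining quadratic factors as (r-7)(r-9).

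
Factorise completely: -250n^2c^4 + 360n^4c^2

10c^2n^2(6n - 5c)(6n + 5c)

Pull out the common factor 10n^2c^2; 36n^2 - 25c^2 is a difference of squares.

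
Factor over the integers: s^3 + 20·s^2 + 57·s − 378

(s + 14)·(s + 9)·(s − 3)

Trying the rational-root candidates, s = −9 is a root, giving the factor (s + 9) and quotient s^2 + 11·s − 42.
The remaining quadratic factors as (s − 3)(s + 14).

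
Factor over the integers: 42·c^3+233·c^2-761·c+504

Testing divisors of the constant over divisors of the leading coefficient, c = 9/7 is a root, so (7·c-9) divides it; the quotient is 6·c^2+41·c-56.
The remaining quadratic factors as (c+8)(6·c-7).

(6·c-7)·(7·c-9)·(c+8)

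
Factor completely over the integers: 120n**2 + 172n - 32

Pull out the common factor 4, then factor the remaining trinomial.

4(5n + 8)(6n - 1)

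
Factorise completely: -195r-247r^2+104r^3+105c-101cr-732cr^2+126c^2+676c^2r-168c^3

-(4c-8r-5)(6c-r+3)(7c-13r)

Group: 4c(-42c^2+85cr-21c-13r^2+39r) + (-8r-5)(-42c^2+85cr-21c-13r^2+39r); both groups contain (-42c^2+85cr-21c-13r^2+39r), so (4c-8r-5) is a factor with cofactor -42c^2+85cr-21c-13r^2+39r.
The cofactor groups again: -42c^2+85cr-21c-13r^2+39r = -7c(6c-r+3) + 13r(6c-r+3); both groups contain (6c-r+3), giving -(7c-13r)(6c-r+3).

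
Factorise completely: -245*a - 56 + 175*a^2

7*(5*a + 1)*(5*a - 8)

Pull out the common factor 7, then factor the remaining trinomial.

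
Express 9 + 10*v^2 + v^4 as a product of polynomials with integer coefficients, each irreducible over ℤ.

Substitute u = v^2 to get a quadratic in u, then factor.
v^2 + 9 is irreducible over ℤ (sum of squares).
v^2 + 1 is irreducible over ℤ (sum of squares).

(v^2 + 1)*(v^2 + 9)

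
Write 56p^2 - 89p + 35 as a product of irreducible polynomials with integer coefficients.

(7p - 5)(8p - 7)

Need a pair with product 56·35 = 1960 and sum -89: that's -40 and -49.
Split the middle term: 56p^2 - 40p - 49p + 35 = 8p(7p - 5) - 7(7p - 5).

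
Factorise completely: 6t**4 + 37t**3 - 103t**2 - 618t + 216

(2t + 9)(3t - 1)(t + 6)(t - 4)

Among the possible rational roots, t = 1/3 is a root, so (3t - 1) is a factor; dividing leaves 2t**3 + 13t**2 - 30t - 216.
Next, t = 4 is a root, so (t - 4) is a factor; dividing leaves 2t**2 + 21t + 54.
The remaining quadratic factors as (t + 6)(2t + 9).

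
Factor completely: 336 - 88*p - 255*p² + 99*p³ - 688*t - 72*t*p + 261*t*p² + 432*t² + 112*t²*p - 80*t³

Group: 4*t*(-20*t² - 27*t*p + 48*t - 9*p² + 33*p - 28) + (-11*p - 12)*(-20*t² - 27*t*p + 48*t - 9*p² + 33*p - 28); both groups contain (-20*t² - 27*t*p + 48*t - 9*p² + 33*p - 28), so (4*t - 11*p - 12) is a factor with cofactor -20*t² - 27*t*p + 48*t - 9*p² + 33*p - 28.
The cofactor groups again: -20*t² - 27*t*p + 48*t - 9*p² + 33*p - 28 = -4*t*(5*t + 3*p - 7) + (-3*p + 4)*(5*t + 3*p - 7); both groups contain (5*t + 3*p - 7), giving -(4*t + 3*p - 4)*(5*t + 3*p - 7).

-(4*t - 11*p - 12)*(4*t + 3*p - 4)*(5*t + 3*p - 7)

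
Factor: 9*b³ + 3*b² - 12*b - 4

(3*b + 1)*(3*b² - 4)

Group as (9*b³ - 12*b) + (3*b² - 4) = 3*b*(3*b² - 4) + (3*b² - 4).
Both groups share the factor (3*b² - 4).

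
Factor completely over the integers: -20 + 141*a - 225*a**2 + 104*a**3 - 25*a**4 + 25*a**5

(5*a - 1)*(5*a - 4)*(a - 1)*(a**2 + a + 5)

Among the possible rational roots, a = 1 is a root, so (a - 1) is a factor; dividing leaves 25*a**4 + 104*a**2 - 121*a + 20.
Continuing, a = 1/5 is a root, so (5*a - 1) is a factor; dividing leaves 5*a**3 + a**2 + 21*a - 20.
Then a = 4/5 is a root, giving the factor (5*a - 4) and quotient a**2 + a + 5.
The quadratic a**2 + a + 5 has discriminant -19 < 0 and is irreducible over ℤ.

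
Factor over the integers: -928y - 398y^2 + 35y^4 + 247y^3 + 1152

(5y - 9)(7y - 8)(y + 2)(y + 8)

Trying the rational-root candidates, y = -2 is a root, so (y + 2) divides it; the quotient is 35y^3 + 177y^2 - 752y + 576.
Continuing, y = 9/5 is a root, so (5y - 9) divides it; the quotient is 7y^2 + 48y - 64.
The remaining quadratic factors as (y + 8)(7y - 8).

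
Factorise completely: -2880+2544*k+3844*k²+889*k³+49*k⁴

Among the possible rational roots, k = -12 is a root, so (k+12) divides it; the quotient is 49*k³+301*k²+232*k-240.
Continuing, k = -5 is a root, giving the factor (k+5) and quotient 49*k²+56*k-48.
The remaining quadratic factors as (7*k-4)(7*k+12).

(7*k+12)*(7*k-4)*(k+12)*(k+5)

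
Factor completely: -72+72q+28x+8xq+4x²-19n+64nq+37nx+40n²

Group: 5n(8n+x+9) + (4x+8q-8)(8n+x+9); both groups contain (8n+x+9).

(5n+4x+8q-8)(8n+x+9)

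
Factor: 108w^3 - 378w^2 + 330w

Pull out the common factor 6w, then factor the remaining trinomial.

6w(3w - 5)(6w - 11)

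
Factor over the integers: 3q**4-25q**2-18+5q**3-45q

(3q+2)(q+1)(q+3)(q-3)

By the rational root theorem, q = -3 is a root, so (q+3) divides it; the quotient is 3q**3-4q**2-13q-6.
Then q = 3 is a root, so (q-3) is a factor; dividing leaves 3q**2+5q+2.
The remaining quadratic factors as (q+1)(3q+2).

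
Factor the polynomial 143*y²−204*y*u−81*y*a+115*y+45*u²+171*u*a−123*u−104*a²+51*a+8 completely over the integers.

(11*y−3*u−13*a+8)*(13*y−15*u+8*a+1)

Group: 11*y*(13*y−15*u+8*a+1) + (−3*u−13*a+8)*(13*y−15*u+8*a+1); both groups contain (13*y−15*u+8*a+1).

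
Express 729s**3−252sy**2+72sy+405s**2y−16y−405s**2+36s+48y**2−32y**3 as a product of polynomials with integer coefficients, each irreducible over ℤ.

(9s+8y−4)(9s+y−1)(9s−4y)

Group: 9s(81s**2+81sy−45s+8y**2−12y+4) − 4y(81s**2+81sy−45s+8y**2−12y+4); both groups contain (81s**2+81sy−45s+8y**2−12y+4), so (9s−4y) is a factor with cofactor 81s**2+81sy−45s+8y**2−12y+4.
The cofactor groups again: 81s**2+81sy−45s+8y**2−12y+4 = 9s(9s+8y−4) + (y−1)(9s+8y−4); both groups contain (9s+8y−4), giving (9s+y−1)(9s+8y−4).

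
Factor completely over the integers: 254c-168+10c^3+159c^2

(2c-1)(5c+12)(c+14)

By the rational root theorem, c = 1/2 is a root, so (2c-1) divides it; the quotient is 5c^2+82c+168.
The remaining quadratic factors as (5c+12)(c+14).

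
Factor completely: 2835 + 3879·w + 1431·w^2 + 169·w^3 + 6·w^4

Among the possible rational roots, w = -15 is a root, so (w + 15) divides it; the quotient is 6·w^3 + 79·w^2 + 246·w + 189.
Continuing, w = -7/6 is a root, giving the factor (6·w + 7) and quotient w^2 + 12·w + 27.
The remaining quadratic factors as (w + 9)(w + 3).

(6·w + 7)·(w + 15)·(w + 3)·(w + 9)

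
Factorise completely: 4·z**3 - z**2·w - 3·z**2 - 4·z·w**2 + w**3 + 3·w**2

Group: 4·z·(z**2 - w**2) + (-w - 3)·(z**2 - w**2); both groups contain (z**2 - w**2), so (4·z - w - 3) is a factor with cofactor z**2 - w**2.
The cofactor groups again: z**2 - w**2 = z·(z + w) - w·(z + w); both groups contain (z + w), giving (z - w)·(z + w).

(4·z - w - 3)·(z - w)·(z + w)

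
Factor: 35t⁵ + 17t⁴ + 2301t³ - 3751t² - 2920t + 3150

(5t - 9)(7t - 5)(t + 1)(t² + 2t + 70)

Testing divisors of the constant over divisors of the leading coefficient, t = -1 is a root, so (t + 1) is a factor; dividing leaves 35t⁴ - 18t³ + 2319t² - 6070t + 3150.
Continuing, t = 9/5 is a root, giving the factor (5t - 9) and quotient 7t³ + 9t² + 480t - 350.
Then t = 5/7 is a root, so (7t - 5) is a factor; dividing leaves t² + 2t + 70.
The quadratic t² + 2t + 70 has discriminant -276 < 0 and is irreducible over ℤ.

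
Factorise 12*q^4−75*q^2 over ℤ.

Factor out 3*q^2, leaving 4*q^2−25, which is a difference of two squares.

3*q^2*(2*q+5)*(2*q−5)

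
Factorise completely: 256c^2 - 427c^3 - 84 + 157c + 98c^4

(2c - 7)(7c + 4)(7c - 3)(c - 1)

Among the possible rational roots, c = 7/2 is a root, so (2c - 7) is a factor; dividing leaves 49c^3 - 42c^2 - 19c + 12.
Then c = 1 is a root, so (c - 1) is a factor; dividing leaves 49c^2 + 7c - 12.
The remaining quadratic factors as (7c - 3)(7c + 4).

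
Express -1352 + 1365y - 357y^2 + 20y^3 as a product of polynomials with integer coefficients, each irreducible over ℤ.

(4y - 13)(5y - 8)(y - 13)

Among the possible rational roots, y = 13 is a root, giving the factor (y - 13) and quotient 20y^2 - 97y + 104.
The remaining quadratic factors as (4y - 13)(5y - 8).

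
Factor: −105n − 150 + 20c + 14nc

Group as (14nc − 105n) + (20c − 150) = 7n(2c − 15) + 10(2c − 15).
Both groups share the factor (2c − 15).

(2c − 15)(7n + 10)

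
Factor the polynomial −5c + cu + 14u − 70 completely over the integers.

(c + 14)(u − 5)

Group as (cu − 5c) + (14u − 70) = c(u − 5) + 14(u − 5).
Both groups share the factor (u − 5).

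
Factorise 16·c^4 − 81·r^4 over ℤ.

Write as (4·c^2)² − (9·r^2)², then factor 4·c^2 − 9·r^2 once more.

(2·c + 3·r)·(2·c − 3·r)·(4·c^2 + 9·r^2)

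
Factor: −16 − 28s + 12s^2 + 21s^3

Group as (21s^3 − 28s) + (12s^2 − 16) = 7s(3s^2 − 4) + 4(3s^2 − 4).
Both groups share the factor (3s^2 − 4).

(7s + 4)(3s^2 − 4)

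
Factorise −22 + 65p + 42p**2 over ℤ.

Need a pair with product 42·(−22) = −924 and sum 65: that's 77 and −12.
Split the middle term: 42p**2 + 77p − 12p − 22 = 7p(6p + 11) − 2(6p + 11).

(6p + 11)(7p − 2)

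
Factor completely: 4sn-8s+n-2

Group as (4sn-8s) + (n-2) = 4s(n-2) + (n-2).
Both groups share the factor (n-2).

(4s+1)(n-2)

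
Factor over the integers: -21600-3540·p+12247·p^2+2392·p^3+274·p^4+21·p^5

(3·p+4)·(7·p-9)·(p+8)·(p^2+5·p+75)

Among the possible rational roots, p = 9/7 is a root, so (7·p-9) is a factor; dividing leaves 3·p^4+43·p^3+397·p^2+2260·p+2400.
Next, p = -8 is a root, so (p+8) is a factor; dividing leaves 3·p^3+19·p^2+245·p+300.
Next, p = -4/3 is a root, so (3·p+4) divides it; the quotient is p^2+5·p+75.
The quadratic p^2+5·p+75 has discriminant -275 < 0 and is irreducible over ℤ.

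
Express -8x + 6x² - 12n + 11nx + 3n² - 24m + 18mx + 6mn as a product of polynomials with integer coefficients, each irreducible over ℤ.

Group: 6m(n + 3x - 4) + (3n + 2x)(n + 3x - 4); both groups contain (n + 3x - 4).

(6m + 3n + 2x)(n + 3x - 4)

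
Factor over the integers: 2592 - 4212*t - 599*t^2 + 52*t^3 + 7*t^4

Trying the rational-root candidates, t = 9 is a root, so (t - 9) divides it; the quotient is 7*t^3 + 115*t^2 + 436*t - 288.
Next, t = 4/7 is a root, so (7*t - 4) is a factor; dividing leaves t^2 + 17*t + 72.
The remaining quadratic factors as (t + 9)(t + 8).

(7*t - 4)*(t + 8)*(t + 9)*(t - 9)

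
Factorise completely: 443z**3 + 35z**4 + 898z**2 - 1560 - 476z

By the rational root theorem, z = -10 is a root, so (z + 10) is a factor; dividing leaves 35z**3 + 93z**2 - 32z - 156.
Continuing, z = -13/7 is a root, so (7z + 13) divides it; the quotient is 5z**2 + 4z - 12.
The remaining quadratic factors as (5z - 6)(z + 2).

(5z - 6)(7z + 13)(z + 10)(z + 2)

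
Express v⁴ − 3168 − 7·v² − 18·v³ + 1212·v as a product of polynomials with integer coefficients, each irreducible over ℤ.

By the rational root theorem, v = −8 is a root, so (v + 8) is a factor; dividing leaves v³ − 26·v² + 201·v − 396.
Then v = 11 is a root, so (v − 11) is a factor; dividing leaves v² − 15·v + 36.
The remaining quadratic factors as (v − 3)(v − 12).

(v + 8)·(v − 11)·(v − 12)·(v − 3)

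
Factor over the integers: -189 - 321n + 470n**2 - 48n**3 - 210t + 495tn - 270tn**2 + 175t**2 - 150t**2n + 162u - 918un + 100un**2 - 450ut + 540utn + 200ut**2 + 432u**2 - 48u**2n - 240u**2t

Group: 8u(-30ut - 6un + 54u + 25t**2 + 45tn - 30t + 8n**2 - 69n - 27) + (-6n + 7)(-30ut - 6un + 54u + 25t**2 + 45tn - 30t + 8n**2 - 69n - 27); both groups contain (-30ut - 6un + 54u + 25t**2 + 45tn - 30t + 8n**2 - 69n - 27), so (8u - 6n + 7) is a factor with cofactor -30ut - 6un + 54u + 25t**2 + 45tn - 30t + 8n**2 - 69n - 27.
The cofactor groups again: -30ut - 6un + 54u + 25t**2 + 45tn - 30t + 8n**2 - 69n - 27 = -5t(6u - 5t - 8n - 3) + (-n + 9)(6u - 5t - 8n - 3); both groups contain (6u - 5t - 8n - 3), giving -(5t + n - 9)(6u - 5t - 8n - 3).

-(8u - 6n + 7)(6u - 5t - 8n - 3)(5t + n - 9)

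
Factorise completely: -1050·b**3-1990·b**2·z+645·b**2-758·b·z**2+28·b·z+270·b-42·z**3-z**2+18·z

-(10·b+14·z-9)·(15·b+z)·(7·b+3·z+2)

Group: 15·b·(-70·b**2-128·b·z+43·b-42·z**2-z+18) + z·(-70·b**2-128·b·z+43·b-42·z**2-z+18); both groups contain (-70·b**2-128·b·z+43·b-42·z**2-z+18), so (15·b+z) is a factor with cofactor -70·b**2-128·b·z+43·b-42·z**2-z+18.
The cofactor groups again: -70·b**2-128·b·z+43·b-42·z**2-z+18 = -7·b·(10·b+14·z-9) + (-3·z-2)·(10·b+14·z-9); both groups contain (10·b+14·z-9), giving -(7·b+3·z+2)·(10·b+14·z-9).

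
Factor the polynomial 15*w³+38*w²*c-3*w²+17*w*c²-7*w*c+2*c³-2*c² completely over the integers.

Group: w*(15*w²+8*w*c-3*w+c²-c) + 2*c*(15*w²+8*w*c-3*w+c²-c); both groups contain (15*w²+8*w*c-3*w+c²-c), so (w+2*c) is a factor with cofactor 15*w²+8*w*c-3*w+c²-c.
The cofactor groups again: 15*w²+8*w*c-3*w+c²-c = 3*w*(5*w+c-1) + c*(5*w+c-1); both groups contain (5*w+c-1), giving (3*w+c)*(5*w+c-1).

(w+2*c)*(3*w+c)*(5*w+c-1)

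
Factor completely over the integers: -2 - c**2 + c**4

(c**2 + 1)*(c**2 - 2)

Substitute u = c**2 to get a quadratic in u, then factor.
c**2 + 1 is irreducible over ℤ (sum of squares).
c**2 - 2 is irreducible over ℤ (2 is not a perfect square).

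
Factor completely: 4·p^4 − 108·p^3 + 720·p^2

4·p^2·(p − 12)·(p − 15)

Pull out the common factor 4·p^2, then factor the remaining trinomial.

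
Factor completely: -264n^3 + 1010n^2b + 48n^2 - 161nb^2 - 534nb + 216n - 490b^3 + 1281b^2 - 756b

-(11n - 10b + 9)(2n - 7b)(12n + 7b - 12)

Group: 2n(-132n^2 + 43nb + 24n + 70b^2 - 183b + 108) - 7b(-132n^2 + 43nb + 24n + 70b^2 - 183b + 108); both groups contain (-132n^2 + 43nb + 24n + 70b^2 - 183b + 108), so (2n - 7b) is a factor with cofactor -132n^2 + 43nb + 24n + 70b^2 - 183b + 108.
The cofactor groups again: -132n^2 + 43nb + 24n + 70b^2 - 183b + 108 = -12n(11n - 10b + 9) + (-7b + 12)(11n - 10b + 9); both groups contain (11n - 10b + 9), giving -(12n + 7b - 12)(11n - 10b + 9).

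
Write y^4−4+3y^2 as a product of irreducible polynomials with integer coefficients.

Substitute u = y^2 to get a quadratic in u, then factor.
y^2+4 is irreducible over ℤ (sum of squares).
y^2−1 is a difference of squares.

(y+1)(y−1)(y^2+4)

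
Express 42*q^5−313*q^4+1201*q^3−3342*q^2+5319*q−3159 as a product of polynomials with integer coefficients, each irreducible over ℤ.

Trying the rational-root candidates, q = 9/7 is a root, so (7*q−9) divides it; the quotient is 6*q^4−37*q^3+124*q^2−318*q+351.
Then q = 13/6 is a root, giving the factor (6*q−13) and quotient q^3−4*q^2+12*q−27.
Next, q = 3 is a root, giving the factor (q−3) and quotient q^2−q+9.
The quadratic q^2−q+9 has discriminant −35 < 0 and is irreducible over ℤ.

(6*q−13)*(7*q−9)*(q−3)*(q^2−q+9)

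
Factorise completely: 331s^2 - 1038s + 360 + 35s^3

(5s - 2)(7s - 15)(s + 12)

Trying the rational-root candidates, s = -12 is a root, giving the factor (s + 12) and quotient 35s^2 - 89s + 30.
The remaining quadratic factors as (5s - 2)(7s - 15).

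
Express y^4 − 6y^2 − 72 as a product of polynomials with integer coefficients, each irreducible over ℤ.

(y^2 + 6)(y^2 − 12)

Substitute u = y^2 to get a quadratic in u, then factor.
y^2 + 6 is irreducible over ℤ (always positive, so no real roots).
y^2 − 12 is irreducible over ℤ (12 is not a perfect square).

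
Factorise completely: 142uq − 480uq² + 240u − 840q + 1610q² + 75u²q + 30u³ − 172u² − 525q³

Group: 5u(6u² + 9uq − 20u − 105q² + 70q) + (5q − 12)(6u² + 9uq − 20u − 105q² + 70q); both groups contain (6u² + 9uq − 20u − 105q² + 70q), so (5u + 5q − 12) is a factor with cofactor 6u² + 9uq − 20u − 105q² + 70q.
The cofactor groups again: 6u² + 9uq − 20u − 105q² + 70q = 3u(2u − 7q) + (15q − 10)(2u − 7q); both groups contain (2u − 7q), giving (3u + 15q − 10)(2u − 7q).

(2u − 7q)(3u + 15q − 10)(5u + 5q − 12)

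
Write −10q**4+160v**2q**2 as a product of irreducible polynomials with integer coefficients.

10q**2(4v−q)(4v+q)

Factor out 10q**2, leaving 16v**2−q**2, which is a difference of two squares.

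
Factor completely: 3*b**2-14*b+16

(3*b-8)*(b-2)

Need a pair with product 3·16 = 48 and sum -14: that's -8 and -6.
Split the middle term: 3*b**2-8*b - 6*b+16 = b*(3*b-8) - 2*(3*b-8).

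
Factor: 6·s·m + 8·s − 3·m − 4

(2·s − 1)·(3·m + 4)

Group as (6·s·m + 8·s) + (−3·m − 4) = 2·s·(3·m + 4) − (3·m + 4).
Both groups share the factor (3·m + 4).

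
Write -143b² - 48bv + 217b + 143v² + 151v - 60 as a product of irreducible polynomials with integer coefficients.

-(11b + 13v - 4)(13b - 11v - 15)

Group: -13b(11b + 13v - 4) + (11v + 15)(11b + 13v - 4); both groups contain (11b + 13v - 4).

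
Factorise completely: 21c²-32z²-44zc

Group: -4z(8z-3c) - 7c(8z-3c); both groups contain (8z-3c).

-(8z-3c)(4z+7c)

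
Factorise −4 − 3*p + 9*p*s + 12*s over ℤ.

Group as (9*p*s − 3*p) + (12*s − 4) = 3*p*(3*s − 1) + 4*(3*s − 1).
Both groups share the factor (3*s − 1).

(3*p + 4)*(3*s − 1)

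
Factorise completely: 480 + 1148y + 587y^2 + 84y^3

Among the possible rational roots, y = -8/3 is a root, so (3y + 8) is a factor; dividing leaves 28y^2 + 121y + 60.
The remaining quadratic factors as (4y + 15)(7y + 4).

(3y + 8)(4y + 15)(7y + 4)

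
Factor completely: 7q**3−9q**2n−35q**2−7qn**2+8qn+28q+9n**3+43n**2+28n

Group: q(7q**2−16qn−35q+9n**2+43n+28) + n(7q**2−16qn−35q+9n**2+43n+28); both groups contain (7q**2−16qn−35q+9n**2+43n+28), so (q+n) is a factor with cofactor 7q**2−16qn−35q+9n**2+43n+28.
The cofactor groups again: 7q**2−16qn−35q+9n**2+43n+28 = q(7q−9n−7) + (−n−4)(7q−9n−7); both groups contain (7q−9n−7), giving (q−n−4)(7q−9n−7).

(7q−9n−7)(q−n−4)(q+n)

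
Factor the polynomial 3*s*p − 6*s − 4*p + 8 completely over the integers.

(3*s − 4)*(p − 2)

Group as (3*s*p − 6*s) + (−4*p + 8) = 3*s*(p − 2) − 4*(p − 2).
Both groups share the factor (p − 2).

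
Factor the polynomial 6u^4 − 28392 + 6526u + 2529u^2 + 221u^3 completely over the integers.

(6u − 13)(u + 12)(u + 13)(u + 14)

Testing divisors of the constant over divisors of the leading coefficient, u = −12 is a root, so (u + 12) divides it; the quotient is 6u^3 + 149u^2 + 741u − 2366.
Then u = 13/6 is a root, giving the factor (6u − 13) and quotient u^2 + 27u + 182.
The remaining quadratic factors as (u + 14)(u + 13).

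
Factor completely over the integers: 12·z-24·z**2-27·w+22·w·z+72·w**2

Group: 8·w·(9·w-4·z) + (6·z-3)·(9·w-4·z); both groups contain (9·w-4·z).

(8·w+6·z-3)·(9·w-4·z)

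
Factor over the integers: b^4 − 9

(b^2 + 3)(b^2 − 3)

Substitute u = b^2 to get a quadratic in u, then factor.
b^2 − 3 is irreducible over ℤ (3 is not a perfect square).
b^2 + 3 is irreducible over ℤ (always positive, so no real roots).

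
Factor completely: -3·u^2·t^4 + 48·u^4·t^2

3·t^2·u^2·(4·u - t)·(4·u + t)

Pull out the common factor 3·u^2·t^2; 16·u^2 - t^2 is a difference of squares.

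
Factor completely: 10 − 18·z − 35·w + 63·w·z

(7·w − 2)·(9·z − 5)

Group as (63·w·z − 35·w) + (−18·z + 10) = 7·w·(9·z − 5) − 2·(9·z − 5).
Both groups share the factor (9·z − 5).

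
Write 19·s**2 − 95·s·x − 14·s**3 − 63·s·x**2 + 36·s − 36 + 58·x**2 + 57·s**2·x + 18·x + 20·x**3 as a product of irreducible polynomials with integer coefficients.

−(2·s − 5·x + 3)·(7·s − 4·x − 6)·(s − x − 2)

Group: 2·s·(−7·s**2 + 11·s·x + 20·s − 4·x**2 − 14·x − 12) + (−5·x + 3)·(−7·s**2 + 11·s·x + 20·s − 4·x**2 − 14·x − 12); both groups contain (−7·s**2 + 11·s·x + 20·s − 4·x**2 − 14·x − 12), so (2·s − 5·x + 3) is a factor with cofactor −7·s**2 + 11·s·x + 20·s − 4·x**2 − 14·x − 12.
The cofactor groups again: −7·s**2 + 11·s·x + 20·s − 4·x**2 − 14·x − 12 = −s·(7·s − 4·x − 6) + (x + 2)·(7·s − 4·x − 6); both groups contain (7·s − 4·x − 6), giving −(s − x − 2)·(7·s − 4·x − 6).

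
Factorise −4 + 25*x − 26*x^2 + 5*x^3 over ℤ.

(5*x − 1)*(x − 1)*(x − 4)

Among the possible rational roots, x = 1/5 is a root, so (5*x − 1) divides it; the quotient is x^2 − 5*x + 4.
The remaining quadratic factors as (x − 1)(x − 4).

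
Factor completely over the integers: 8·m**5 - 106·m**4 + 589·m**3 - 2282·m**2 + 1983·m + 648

(2·m - 3)·(4·m + 1)·(m - 8)·(m**2 - 4·m + 27)

Testing divisors of the constant over divisors of the leading coefficient, m = 3/2 is a root, so (2·m - 3) is a factor; dividing leaves 4·m**4 - 47·m**3 + 224·m**2 - 805·m - 216.
Continuing, m = -1/4 is a root, so (4·m + 1) is a factor; dividing leaves m**3 - 12·m**2 + 59·m - 216.
Continuing, m = 8 is a root, so (m - 8) divides it; the quotient is m**2 - 4·m + 27.
The quadratic m**2 - 4·m + 27 has discriminant -92 < 0 and is irreducible over ℤ.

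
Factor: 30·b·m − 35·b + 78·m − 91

(5·b + 13)·(6·m − 7)

Group as (30·b·m − 35·b) + (78·m − 91) = 5·b·(6·m − 7) + 13·(6·m − 7).
Both groups share the factor (6·m − 7).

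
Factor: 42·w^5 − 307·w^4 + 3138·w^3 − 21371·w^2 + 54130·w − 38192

(2·w − 7)·(3·w − 11)·(7·w − 8)·(w^2 + w + 62)

Among the possible rational roots, w = 7/2 is a root, giving the factor (2·w − 7) and quotient 21·w^4 − 80·w^3 + 1289·w^2 − 6174·w + 5456.
Then w = 11/3 is a root, giving the factor (3·w − 11) and quotient 7·w^3 − w^2 + 426·w − 496.
Next, w = 8/7 is a root, giving the factor (7·w − 8) and quotient w^2 + w + 62.
The quadratic w^2 + w + 62 has discriminant −247 < 0 and is irreducible over ℤ.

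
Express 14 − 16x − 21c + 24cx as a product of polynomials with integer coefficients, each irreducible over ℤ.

Group as (24cx − 21c) + (−16x + 14) = 3c(8x − 7) − 2(8x − 7).
Both groups share the factor (8x − 7).

(3c − 2)(8x − 7)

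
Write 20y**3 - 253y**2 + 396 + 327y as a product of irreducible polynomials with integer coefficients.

Trying the rational-root candidates, y = 12/5 is a root, so (5y - 12) divides it; the quotient is 4y**2 - 41y - 33.
The remaining quadratic factors as (4y + 3)(y - 11).

(4y + 3)(5y - 12)(y - 11)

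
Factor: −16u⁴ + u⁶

u⁴(u + 4)(u − 4)

Every term has a factor of u⁴; factoring it out leaves u² − 16.
Recognize a difference of squares with the parts u and 4.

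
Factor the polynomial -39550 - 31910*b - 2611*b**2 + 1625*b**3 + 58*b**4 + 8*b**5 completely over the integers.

Among the possible rational roots, b = 5 is a root, so (b - 5) is a factor; dividing leaves 8*b**4 + 98*b**3 + 2115*b**2 + 7964*b + 7910.
Next, b = -5/2 is a root, so (2*b + 5) divides it; the quotient is 4*b**3 + 39*b**2 + 960*b + 1582.
Then b = -7/4 is a root, so (4*b + 7) is a factor; dividing leaves b**2 + 8*b + 226.
The quadratic b**2 + 8*b + 226 has discriminant -840 < 0 and is irreducible over ℤ.

(2*b + 5)*(4*b + 7)*(b - 5)*(b**2 + 8*b + 226)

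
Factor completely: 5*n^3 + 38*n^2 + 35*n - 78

Testing divisors of the constant over divisors of the leading coefficient, n = -13/5 is a root, so (5*n + 13) is a factor; dividing leaves n^2 + 5*n - 6.
The remaining quadratic factors as (n - 1)(n + 6).

(5*n + 13)*(n + 6)*(n - 1)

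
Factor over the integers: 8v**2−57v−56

Need a pair with product 8·(−56) = −448 and sum −57: that's 7 and −64.
Split the middle term: 8v**2+7v − 64v−56 = v(8v+7) − 8(8v+7).

(8v+7)(v−8)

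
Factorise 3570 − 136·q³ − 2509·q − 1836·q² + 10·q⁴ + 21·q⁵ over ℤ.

Among the possible rational roots, q = −7/3 is a root, so (3·q + 7) divides it; the quotient is 7·q⁴ − 13·q³ − 15·q² − 577·q + 510.
Continuing, q = 5 is a root, so (q − 5) divides it; the quotient is 7·q³ + 22·q² + 95·q − 102.
Then q = 6/7 is a root, so (7·q − 6) is a factor; dividing leaves q² + 4·q + 17.
The quadratic q² + 4·q + 17 has discriminant −52 < 0 and is irreducible over ℤ.

(3·q + 7)·(7·q − 6)·(q − 5)·(q² + 4·q + 17)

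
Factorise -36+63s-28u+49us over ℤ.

(7s-4)(7u+9)

Group as (49us-28u) + (63s-36) = 7u(7s-4) + 9(7s-4).
Both groups share the factor (7s-4).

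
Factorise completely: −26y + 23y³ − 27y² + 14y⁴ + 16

Testing divisors of the constant over divisors of the leading coefficient, y = −8/7 is a root, so (7y + 8) divides it; the quotient is 2y³ + y² − 5y + 2.
Then y = −2 is a root, so (y + 2) is a factor; dividing leaves 2y² − 3y + 1.
The remaining quadratic factors as (2y − 1)(y − 1).

(2y − 1)(7y + 8)(y + 2)(y − 1)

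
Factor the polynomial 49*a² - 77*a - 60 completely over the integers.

(7*a + 4)*(7*a - 15)

Need a pair with product 49·(-60) = -2940 and sum -77: that's 28 and -105.
Split the middle term: 49*a² + 28*a - 105*a - 60 = 7*a*(7*a + 4) - 15*(7*a + 4).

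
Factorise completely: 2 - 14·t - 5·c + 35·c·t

(5·c - 2)·(7·t - 1)

Group as (35·c·t - 5·c) + (-14·t + 2) = 5·c·(7·t - 1) - 2·(7·t - 1).
Both groups share the factor (7·t - 1).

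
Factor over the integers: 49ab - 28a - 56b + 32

Group as (49ab - 28a) + (-56b + 32) = 7a(7b - 4) - 8(7b - 4).
Both groups share the factor (7b - 4).

(7a - 8)(7b - 4)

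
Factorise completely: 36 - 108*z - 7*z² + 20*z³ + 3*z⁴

(3*z - 1)*(z + 3)*(z + 6)*(z - 2)

By the rational root theorem, z = -3 is a root, so (z + 3) is a factor; dividing leaves 3*z³ + 11*z² - 40*z + 12.
Continuing, z = 2 is a root, so (z - 2) divides it; the quotient is 3*z² + 17*z - 6.
The remaining quadratic factors as (z + 6)(3*z - 1).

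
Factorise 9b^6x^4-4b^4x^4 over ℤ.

b^4x^4(3b+2)(3b-2)

Factor out b^4x^4 first: what remains is 9b^2-4.
Recognize a difference of squares with the parts 3b and 2.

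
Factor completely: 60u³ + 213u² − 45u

3u(4u + 15)(5u − 1)

Pull out the common factor 3u, then factor the remaining trinomial.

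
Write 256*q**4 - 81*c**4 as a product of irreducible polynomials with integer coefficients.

(4*q)⁴ − (3*c)⁴ = ((4*q)² − (3*c)²)((4*q)² + (3*c)²); the first factor splits again, the second (16*q**2 + 9*c**2) is irreducible.

(4*q - 3*c)*(4*q + 3*c)*(16*q**2 + 9*c**2)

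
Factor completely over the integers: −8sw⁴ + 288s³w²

Factor out 8sw², leaving 36s² − w², which is a difference of two squares.

8sw²(6s + w)(6s − w)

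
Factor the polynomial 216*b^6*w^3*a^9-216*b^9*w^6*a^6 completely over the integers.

-216*a^6*b^6*w^3*(b*w-a)*(b^2*w^2+b*w*a+a^2)

Every term has a factor of 216*b^6*w^3*a^6; factoring it out leaves -b^3*w^3+a^3.
Recognize a difference of cubes with the parts a and b*w.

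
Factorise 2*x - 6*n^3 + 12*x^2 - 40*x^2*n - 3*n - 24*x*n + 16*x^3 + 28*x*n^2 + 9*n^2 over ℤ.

(4*x - 2*n + 1)*(2*x - 3*n)*(2*x - n + 1)

Group: 2*x*(8*x^2 - 8*x*n + 6*x + 2*n^2 - 3*n + 1) - 3*n*(8*x^2 - 8*x*n + 6*x + 2*n^2 - 3*n + 1); both groups contain (8*x^2 - 8*x*n + 6*x + 2*n^2 - 3*n + 1), so (2*x - 3*n) is a factor with cofactor 8*x^2 - 8*x*n + 6*x + 2*n^2 - 3*n + 1.
The cofactor groups again: 8*x^2 - 8*x*n + 6*x + 2*n^2 - 3*n + 1 = 2*x*(4*x - 2*n + 1) + (-n + 1)*(4*x - 2*n + 1); both groups contain (4*x - 2*n + 1), giving (2*x - n + 1)*(4*x - 2*n + 1).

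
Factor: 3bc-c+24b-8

(3b-1)(c+8)

Group as (3bc+24b) + (-c-8) = 3b(c+8) - (c+8).
Both groups share the factor (c+8).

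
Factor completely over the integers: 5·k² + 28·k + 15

Need a pair with product 5·15 = 75 and sum 28: that's 3 and 25.
Split the middle term: 5·k² + 3·k + 25·k + 15 = k·(5·k + 3) + 5·(5·k + 3).

(5·k + 3)·(k + 5)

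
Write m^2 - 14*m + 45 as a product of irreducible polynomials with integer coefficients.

(m - 5)*(m - 9)

Two integers with product 45 and sum -14 are -5 and -9.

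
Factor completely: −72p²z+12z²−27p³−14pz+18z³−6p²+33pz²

−(3p−2z)(9p+3z+2)(p+3z)

Group: p(−27p²+9pz−6p+6z²+4z) + 3z(−27p²+9pz−6p+6z²+4z); both groups contain (−27p²+9pz−6p+6z²+4z), so (p+3z) is a factor with cofactor −27p²+9pz−6p+6z²+4z.
The cofactor groups again: −27p²+9pz−6p+6z²+4z = −3p(9p+3z+2) + 2z(9p+3z+2); both groups contain (9p+3z+2), giving −(3p−2z)(9p+3z+2).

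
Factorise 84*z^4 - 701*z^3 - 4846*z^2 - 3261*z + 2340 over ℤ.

By the rational root theorem, z = -15/4 is a root, giving the factor (4*z + 15) and quotient 21*z^3 - 254*z^2 - 259*z + 156.
Continuing, z = 3/7 is a root, so (7*z - 3) divides it; the quotient is 3*z^2 - 35*z - 52.
The remaining quadratic factors as (3*z + 4)(z - 13).

(3*z + 4)*(4*z + 15)*(7*z - 3)*(z - 13)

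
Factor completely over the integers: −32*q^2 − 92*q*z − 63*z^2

Group: −8*q*(4*q + 7*z) − 9*z*(4*q + 7*z); both groups contain (4*q + 7*z).

−(4*q + 7*z)*(8*q + 9*z)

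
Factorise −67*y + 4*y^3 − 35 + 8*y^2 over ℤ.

(2*y + 1)*(2*y − 7)*(y + 5)

Trying the rational-root candidates, y = −5 is a root, so (y + 5) divides it; the quotient is 4*y^2 − 12*y − 7.
The remaining quadratic factors as (2*y − 7)(2*y + 1).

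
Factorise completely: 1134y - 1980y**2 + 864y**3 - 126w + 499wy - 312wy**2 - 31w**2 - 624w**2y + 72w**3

Group: 8w(9w**2 - 69wy - 14w - 108y**2 + 126y) + (-8y + 9)(9w**2 - 69wy - 14w - 108y**2 + 126y); both groups contain (9w**2 - 69wy - 14w - 108y**2 + 126y), so (8w - 8y + 9) is a factor with cofactor 9w**2 - 69wy - 14w - 108y**2 + 126y.
The cofactor groups again: 9w**2 - 69wy - 14w - 108y**2 + 126y = 9w(w - 9y) + (12y - 14)(w - 9y); both groups contain (w - 9y), giving (9w + 12y - 14)(w - 9y).

(8w - 8y + 9)(9w + 12y - 14)(w - 9y)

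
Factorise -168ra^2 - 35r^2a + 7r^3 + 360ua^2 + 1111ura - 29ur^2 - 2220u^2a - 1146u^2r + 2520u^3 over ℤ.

(14u - r - 3a)(15u - 7r)(12u + r - 8a)

Group: 14u(180u^2 - 69ur - 120ua - 7r^2 + 56ra) + (-r - 3a)(180u^2 - 69ur - 120ua - 7r^2 + 56ra); both groups contain (180u^2 - 69ur - 120ua - 7r^2 + 56ra), so (14u - r - 3a) is a factor with cofactor 180u^2 - 69ur - 120ua - 7r^2 + 56ra.
The cofactor groups again: 180u^2 - 69ur - 120ua - 7r^2 + 56ra = 12u(15u - 7r) + (r - 8a)(15u - 7r); both groups contain (15u - 7r), giving (12u + r - 8a)(15u - 7r).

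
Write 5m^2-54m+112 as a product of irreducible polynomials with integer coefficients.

(5m-14)(m-8)

Need a pair with product 5·112 = 560 and sum -54: that's -40 and -14.
Split the middle term: 5m^2-40m - 14m+112 = 5m(m-8) - 14(m-8).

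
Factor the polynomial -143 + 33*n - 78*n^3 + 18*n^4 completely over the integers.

Group as (18*n^4 + 33*n) + (-78*n^3 - 143) = 3*n*(6*n^3 + 11) - 13*(6*n^3 + 11).
Both groups share the factor (6*n^3 + 11).

(3*n - 13)*(6*n^3 + 11)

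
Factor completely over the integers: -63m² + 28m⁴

Every term has a factor of 7m². Then 4m² - 9 = (2m)² − (3)².

7m²(2m + 3)(2m - 3)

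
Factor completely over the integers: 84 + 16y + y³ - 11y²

Trying the rational-root candidates, y = 7 is a root, giving the factor (y - 7) and quotient y² - 4y - 12.
The remaining quadratic factors as (y - 6)(y + 2).

(y + 2)(y - 6)(y - 7)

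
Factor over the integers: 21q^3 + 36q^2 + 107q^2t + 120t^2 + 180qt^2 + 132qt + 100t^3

(3q + 5t)(7q + 10t + 12)(q + 2t)

Group: q(21q^2 + 65qt + 36q + 50t^2 + 60t) + 2t(21q^2 + 65qt + 36q + 50t^2 + 60t); both groups contain (21q^2 + 65qt + 36q + 50t^2 + 60t), so (q + 2t) is a factor with cofactor 21q^2 + 65qt + 36q + 50t^2 + 60t.
The cofactor groups again: 21q^2 + 65qt + 36q + 50t^2 + 60t = 7q(3q + 5t) + (10t + 12)(3q + 5t); both groups contain (3q + 5t), giving (7q + 10t + 12)(3q + 5t).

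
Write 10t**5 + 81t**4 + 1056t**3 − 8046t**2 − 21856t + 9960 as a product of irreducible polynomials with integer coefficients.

Testing divisors of the constant over divisors of the leading coefficient, t = −5/2 is a root, so (2t + 5) is a factor; dividing leaves 5t**4 + 28t**3 + 458t**2 − 5168t + 1992.
Next, t = 6 is a root, so (t − 6) divides it; the quotient is 5t**3 + 58t**2 + 806t − 332.
Continuing, t = 2/5 is a root, giving the factor (5t − 2) and quotient t**2 + 12t + 166.
The quadratic t**2 + 12t + 166 has discriminant −520 < 0 and is irreducible over ℤ.

(2t + 5)(5t − 2)(t − 6)(t**2 + 12t + 166)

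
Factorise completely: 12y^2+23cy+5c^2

(5c+3y)(c+4y)

Group: 5c(c+4y) + 3y(c+4y); both groups contain (c+4y).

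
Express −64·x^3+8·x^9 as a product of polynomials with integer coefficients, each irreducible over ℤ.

8·x^3·(x^2−2)·(x^4+2·x^2+4)

Factor out 8·x^3 first: what remains is x^6−8.
Recognize a difference of cubes with the parts x^2 and 2.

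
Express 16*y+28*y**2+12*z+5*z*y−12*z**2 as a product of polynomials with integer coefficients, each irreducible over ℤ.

−(4*z−7*y−4)*(3*z+4*y)

Group: −3*z*(4*z−7*y−4) − 4*y*(4*z−7*y−4); both groups contain (4*z−7*y−4).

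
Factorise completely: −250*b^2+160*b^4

10*b^2*(4*b+5)*(4*b−5)

Every term has a factor of 10*b^2. Then 16*b^2−25 = (4*b)² − (5)².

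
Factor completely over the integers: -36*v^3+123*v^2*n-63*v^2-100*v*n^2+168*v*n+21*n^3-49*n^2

Group: 4*v*(-9*v^2+24*v*n-7*n^2) + (-3*n+7)*(-9*v^2+24*v*n-7*n^2); both groups contain (-9*v^2+24*v*n-7*n^2), so (4*v-3*n+7) is a factor with cofactor -9*v^2+24*v*n-7*n^2.
The cofactor groups again: -9*v^2+24*v*n-7*n^2 = -3*v*(3*v-n) + 7*n*(3*v-n); both groups contain (3*v-n), giving -(3*v-7*n)*(3*v-n).

-(4*v-3*n+7)*(3*v-7*n)*(3*v-n)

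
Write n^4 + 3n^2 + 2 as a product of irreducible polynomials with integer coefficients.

(n^2 + 1)(n^2 + 2)

Substitute u = n^2 to get a quadratic in u, then factor.
n^2 + 1 is irreducible over ℤ (sum of squares).
n^2 + 2 is irreducible over ℤ (always positive, so no real roots).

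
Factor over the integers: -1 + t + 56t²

Need a pair with product 56·(-1) = -56 and sum 1: that's 8 and -7.
Split the middle term: 56t² + 8t - 7t - 1 = 8t(7t + 1) - (7t + 1).

(7t + 1)(8t - 1)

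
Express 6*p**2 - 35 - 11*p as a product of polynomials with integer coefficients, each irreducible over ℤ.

(2*p - 7)*(3*p + 5)

Need a pair with product 6·(-35) = -210 and sum -11: that's -21 and 10.
Split the middle term: 6*p**2 - 21*p + 10*p - 35 = 3*p*(2*p - 7) + 5*(2*p - 7).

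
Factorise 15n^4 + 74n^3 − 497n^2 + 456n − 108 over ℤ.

(3n − 2)(5n − 2)(n + 9)(n − 3)

Among the possible rational roots, n = −9 is a root, so (n + 9) is a factor; dividing leaves 15n^3 − 61n^2 + 52n − 12.
Then n = 2/3 is a root, so (3n − 2) divides it; the quotient is 5n^2 − 17n + 6.
The remaining quadratic factors as (5n − 2)(n − 3).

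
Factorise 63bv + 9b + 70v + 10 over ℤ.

Group as (63bv + 9b) + (70v + 10) = 9b(7v + 1) + 10(7v + 1).
Both groups share the factor (7v + 1).

(7v + 1)(9b + 10)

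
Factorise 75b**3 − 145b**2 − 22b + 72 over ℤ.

Trying the rational-root candidates, b = 4/5 is a root, so (5b − 4) is a factor; dividing leaves 15b**2 − 17b − 18.
The remaining quadratic factors as (3b + 2)(5b − 9).

(3b + 2)(5b − 4)(5b − 9)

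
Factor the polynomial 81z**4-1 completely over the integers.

Write as (9z**2)² − (1)², then factor 9z**2-1 once more.

(3z+1)(3z-1)(9z**2+1)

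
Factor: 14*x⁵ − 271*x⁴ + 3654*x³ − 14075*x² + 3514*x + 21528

(2*x − 9)*(7*x − 13)*(x + 1)*(x² − 14*x + 184)

By the rational root theorem, x = 13/7 is a root, so (7*x − 13) is a factor; dividing leaves 2*x⁴ − 35*x³ + 457*x² − 1162*x − 1656.
Continuing, x = 9/2 is a root, so (2*x − 9) divides it; the quotient is x³ − 13*x² + 170*x + 184.
Then x = −1 is a root, so (x + 1) is a factor; dividing leaves x² − 14*x + 184.
The quadratic x² − 14*x + 184 has discriminant −540 < 0 and is irreducible over ℤ.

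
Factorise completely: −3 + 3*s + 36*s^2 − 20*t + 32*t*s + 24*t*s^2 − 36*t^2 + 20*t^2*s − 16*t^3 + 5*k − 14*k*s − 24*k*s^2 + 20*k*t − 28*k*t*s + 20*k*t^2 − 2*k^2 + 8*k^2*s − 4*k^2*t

Group: 2*k*(−2*k*t + 4*k*s − k + 8*t^2 − 10*t*s + 6*t − 12*s^2 − s + 1) + (−2*t − 3)*(−2*k*t + 4*k*s − k + 8*t^2 − 10*t*s + 6*t − 12*s^2 − s + 1); both groups contain (−2*k*t + 4*k*s − k + 8*t^2 − 10*t*s + 6*t − 12*s^2 − s + 1), so (2*k − 2*t − 3) is a factor with cofactor −2*k*t + 4*k*s − k + 8*t^2 − 10*t*s + 6*t − 12*s^2 − s + 1.
The cofactor groups again: −2*k*t + 4*k*s − k + 8*t^2 − 10*t*s + 6*t − 12*s^2 − s + 1 = −k*(2*t − 4*s + 1) + (4*t + 3*s + 1)*(2*t − 4*s + 1); both groups contain (2*t − 4*s + 1), giving −(k − 4*t − 3*s − 1)*(2*t − 4*s + 1).

−(2*t − 4*s + 1)*(2*k − 2*t − 3)*(k − 4*t − 3*s − 1)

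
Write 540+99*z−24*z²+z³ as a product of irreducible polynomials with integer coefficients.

(z+3)*(z−12)*(z−15)

Trying the rational-root candidates, z = −3 is a root, giving the factor (z+3) and quotient z²−27*z+180.
The remaining quadratic factors as (z−12)(z−15).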